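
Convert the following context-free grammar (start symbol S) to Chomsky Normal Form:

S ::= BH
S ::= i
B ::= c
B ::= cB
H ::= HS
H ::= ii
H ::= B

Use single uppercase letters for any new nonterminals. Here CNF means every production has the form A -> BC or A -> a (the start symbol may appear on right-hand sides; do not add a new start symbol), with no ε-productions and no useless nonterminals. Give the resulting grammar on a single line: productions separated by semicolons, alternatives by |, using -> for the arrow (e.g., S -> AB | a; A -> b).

No ε-productions.
After unit-elimination: S -> i | BH; B -> c | cB; H -> c | HS | cB | ii.
TERM: introduce A -> c, C -> i and substitute in every rule of length ≥2.

S -> i | BH; A -> c; B -> c | AB; C -> i; H -> c | AB | CC | HS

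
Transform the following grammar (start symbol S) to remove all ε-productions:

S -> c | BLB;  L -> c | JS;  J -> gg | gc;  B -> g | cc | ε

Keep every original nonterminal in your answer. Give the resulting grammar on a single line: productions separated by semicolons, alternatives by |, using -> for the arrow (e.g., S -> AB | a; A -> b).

S -> L | c | BL | LB | BLB; B -> g | cc; J -> gc | gg; L -> c | JS

Nullable set: {B}.
S -> BLB: B, B nullable, giving BL | BLB | L | LB.
Drop B -> ε.
Unchanged (no nullable symbols): S -> c; B -> cc; B -> g; J -> gc; J -> gg; L -> JS; L -> c.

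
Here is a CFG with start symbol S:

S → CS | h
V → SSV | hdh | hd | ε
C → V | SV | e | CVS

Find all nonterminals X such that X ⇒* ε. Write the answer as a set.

{C, V}

Directly nullable (have an ε-rule): {V}.
C is nullable via C -> V (every symbol on the right is already known nullable).
Not nullable: S — each has a terminal in every rule's right-hand side or depends on a non-nullable symbol.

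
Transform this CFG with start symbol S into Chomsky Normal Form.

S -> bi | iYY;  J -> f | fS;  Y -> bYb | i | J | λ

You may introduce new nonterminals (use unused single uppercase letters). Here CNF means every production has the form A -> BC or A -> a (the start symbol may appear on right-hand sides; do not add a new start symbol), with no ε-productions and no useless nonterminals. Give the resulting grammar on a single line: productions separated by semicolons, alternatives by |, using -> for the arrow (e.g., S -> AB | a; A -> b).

Nullable: {Y}; after ε-elimination: S -> i | bi | iY | iYY; J -> f | fS; Y -> J | i | bb | bYb.
After unit-elimination: S -> i | bi | iY | iYY; J -> f | fS; Y -> f | i | bb | fS | bYb.
TERM: introduce B -> b, A -> f, C -> i and substitute in every rule of length ≥2.
BIN: S -> CYY becomes S -> CD, D -> YY; Y -> BYB becomes Y -> BE, E -> YB.
Drop unreachable/unproductive: J.

S -> i | BC | CD | CY; A -> f; B -> b; C -> i; D -> YY; E -> YB; Y -> f | i | AS | BB | BE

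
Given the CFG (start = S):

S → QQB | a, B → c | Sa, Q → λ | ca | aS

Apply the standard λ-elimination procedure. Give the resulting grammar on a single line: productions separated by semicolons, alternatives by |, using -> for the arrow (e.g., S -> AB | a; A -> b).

S -> B | a | QB | QQB; B -> c | Sa; Q -> aS | ca

Nullable set: {Q}.
S -> QQB: Q, Q nullable, giving B | QB | QQB.
Drop Q -> λ.
Unchanged (no nullable symbols): S -> a; B -> Sa; B -> c; Q -> aS; Q -> ca.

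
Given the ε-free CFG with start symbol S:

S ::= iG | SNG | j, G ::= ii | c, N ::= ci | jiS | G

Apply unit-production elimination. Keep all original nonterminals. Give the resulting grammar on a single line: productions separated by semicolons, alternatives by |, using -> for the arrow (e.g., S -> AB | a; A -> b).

S -> j | iG | SNG; G -> c | ii; N -> c | ci | ii | jiS

Unit productions: N->G.
Unit pairs (A ⇒* B via units): (N,G).
S: inherits non-unit rules of {S} → SNG | iG | j.
G: inherits non-unit rules of {G} → c | ii.
N: inherits non-unit rules of {G, N} → c | ci | ii | jiS.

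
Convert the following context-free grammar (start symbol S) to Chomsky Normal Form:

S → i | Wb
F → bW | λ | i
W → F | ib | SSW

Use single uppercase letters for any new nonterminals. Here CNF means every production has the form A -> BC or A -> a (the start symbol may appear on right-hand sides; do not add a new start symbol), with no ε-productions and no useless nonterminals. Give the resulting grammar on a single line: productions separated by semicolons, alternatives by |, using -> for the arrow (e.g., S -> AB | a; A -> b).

Nullable: {F, W}; after ε-elimination: S -> b | i | Wb; F -> b | i | bW; W -> F | SS | ib | SSW.
After unit-elimination: S -> b | i | Wb; F -> b | i | bW; W -> b | i | SS | bW | ib | SSW.
TERM: introduce A -> b, B -> i and substitute in every rule of length ≥2.
BIN: W -> SSW becomes W -> SC, C -> SW.
Drop unreachable/unproductive: F.

S -> b | i | WA; A -> b; B -> i; C -> SW; W -> b | i | AW | BA | SC | SS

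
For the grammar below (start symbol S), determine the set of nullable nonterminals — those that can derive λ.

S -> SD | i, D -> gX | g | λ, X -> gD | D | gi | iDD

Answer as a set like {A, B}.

{D, X}

Directly nullable (have an ε-rule): {D}.
X is nullable via X -> D (every symbol on the right is already known nullable).
Not nullable: S — each has a terminal in every rule's right-hand side or depends on a non-nullable symbol.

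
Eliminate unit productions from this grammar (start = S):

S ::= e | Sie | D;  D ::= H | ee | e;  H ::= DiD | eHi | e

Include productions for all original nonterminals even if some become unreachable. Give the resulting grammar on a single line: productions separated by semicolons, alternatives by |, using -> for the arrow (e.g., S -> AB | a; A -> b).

S -> e | ee | DiD | Sie | eHi; D -> e | ee | DiD | eHi; H -> e | DiD | eHi

Unit productions: D->H, S->D.
Unit pairs (A ⇒* B via units): (D,H), (S,D), (S,H).
S: inherits non-unit rules of {D, H, S} → DiD | Sie | e | eHi | ee.
D: inherits non-unit rules of {D, H} → DiD | e | eHi | ee.
H: inherits non-unit rules of {H} → DiD | e | eHi.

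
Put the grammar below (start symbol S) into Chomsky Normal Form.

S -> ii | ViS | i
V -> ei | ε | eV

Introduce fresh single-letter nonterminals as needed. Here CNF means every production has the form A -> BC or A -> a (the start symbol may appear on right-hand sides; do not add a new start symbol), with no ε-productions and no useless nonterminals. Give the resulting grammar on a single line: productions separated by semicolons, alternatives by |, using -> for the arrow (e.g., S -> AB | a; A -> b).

Nullable: {V}; after ε-elimination: S -> i | iS | ii | ViS; V -> e | eV | ei.
No unit productions to eliminate.
TERM: introduce B -> e, A -> i and substitute in every rule of length ≥2.
BIN: S -> VAS becomes S -> VC, C -> AS.

S -> i | AA | AS | VC; A -> i; B -> e; C -> AS; V -> e | BA | BV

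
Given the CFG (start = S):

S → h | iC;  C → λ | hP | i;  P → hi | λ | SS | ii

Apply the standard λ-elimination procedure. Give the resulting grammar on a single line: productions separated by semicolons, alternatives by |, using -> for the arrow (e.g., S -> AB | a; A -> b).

Nullable set: {C, P}.
S -> iC: C nullable, giving i | iC.
Drop C -> λ.
C -> hP: P nullable, giving h | hP.
Drop P -> λ.
Unchanged (no nullable symbols): S -> h; C -> i; P -> SS; P -> hi; P -> ii.

S -> h | i | iC; C -> h | i | hP; P -> SS | hi | ii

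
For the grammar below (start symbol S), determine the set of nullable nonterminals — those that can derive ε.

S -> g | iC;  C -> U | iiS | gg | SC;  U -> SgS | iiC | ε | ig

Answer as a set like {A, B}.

Directly nullable (have an ε-rule): {U}.
C is nullable via C -> U (every symbol on the right is already known nullable).
Not nullable: S — each has a terminal in every rule's right-hand side or depends on a non-nullable symbol.

{C, U}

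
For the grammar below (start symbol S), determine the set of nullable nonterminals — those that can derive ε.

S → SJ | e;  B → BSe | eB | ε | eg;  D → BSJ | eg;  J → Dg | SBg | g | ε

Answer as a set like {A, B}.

Directly nullable (have an ε-rule): {B, J}.
Not nullable: D, S — each has a terminal in every rule's right-hand side or depends on a non-nullable symbol.

{B, J}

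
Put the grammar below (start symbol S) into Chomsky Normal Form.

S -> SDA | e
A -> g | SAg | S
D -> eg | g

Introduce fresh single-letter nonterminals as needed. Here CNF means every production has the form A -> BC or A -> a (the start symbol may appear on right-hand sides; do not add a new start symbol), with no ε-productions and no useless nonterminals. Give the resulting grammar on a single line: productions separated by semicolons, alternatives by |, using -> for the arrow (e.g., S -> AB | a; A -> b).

S -> e | SG; A -> e | g | SE | SF; B -> g; C -> e; D -> g | CB; E -> AB; F -> DA; G -> DA

No ε-productions.
After unit-elimination: S -> e | SDA; A -> e | g | SAg | SDA; D -> g | eg.
TERM: introduce C -> e, B -> g and substitute in every rule of length ≥2.
BIN: A -> SAB becomes A -> SE, E -> AB; A -> SDA becomes A -> SF, F -> DA; S -> SDA becomes S -> SG, G -> DA.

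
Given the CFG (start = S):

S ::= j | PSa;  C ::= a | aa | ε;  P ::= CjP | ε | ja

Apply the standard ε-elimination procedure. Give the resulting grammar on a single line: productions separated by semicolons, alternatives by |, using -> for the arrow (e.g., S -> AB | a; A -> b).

S -> j | Sa | PSa; C -> a | aa; P -> j | Cj | jP | ja | CjP

Nullable set: {C, P}.
S -> PSa: P nullable, giving PSa | Sa.
Drop C -> ε.
Drop P -> ε.
P -> CjP: C, P nullable, giving Cj | CjP | j | jP.
Unchanged (no nullable symbols): S -> j; C -> a; C -> aa; P -> ja.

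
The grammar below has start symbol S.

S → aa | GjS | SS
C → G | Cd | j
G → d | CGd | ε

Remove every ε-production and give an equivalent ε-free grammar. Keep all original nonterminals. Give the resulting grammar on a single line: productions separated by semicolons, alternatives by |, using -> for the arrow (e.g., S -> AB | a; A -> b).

S -> SS | aa | jS | GjS; C -> G | d | j | Cd; G -> d | Cd | Gd | CGd

Nullable set: {C, G}.
S -> GjS: G nullable, giving GjS | jS.
C -> Cd: C nullable, giving Cd | d.
C -> G: G nullable, giving G.
Drop G -> ε.
G -> CGd: C, G nullable, giving CGd | Cd | Gd | d.
Unchanged (no nullable symbols): S -> SS; S -> aa; C -> j; G -> d.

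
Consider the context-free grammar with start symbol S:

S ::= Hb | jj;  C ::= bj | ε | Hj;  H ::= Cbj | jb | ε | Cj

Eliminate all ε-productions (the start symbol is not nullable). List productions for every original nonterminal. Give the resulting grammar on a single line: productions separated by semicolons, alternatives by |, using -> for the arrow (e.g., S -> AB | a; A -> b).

Nullable set: {C, H}.
S -> Hb: H nullable, giving Hb | b.
Drop C -> ε.
C -> Hj: H nullable, giving Hj | j.
Drop H -> ε.
H -> Cbj: C nullable, giving Cbj | bj.
H -> Cj: C nullable, giving Cj | j.
Unchanged (no nullable symbols): S -> jj; C -> bj; H -> jb.

S -> b | Hb | jj; C -> j | Hj | bj; H -> j | Cj | bj | jb | Cbj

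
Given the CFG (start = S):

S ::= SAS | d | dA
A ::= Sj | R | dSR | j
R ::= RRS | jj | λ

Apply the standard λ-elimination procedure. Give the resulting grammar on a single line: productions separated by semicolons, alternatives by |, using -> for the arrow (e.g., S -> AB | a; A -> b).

S -> d | SS | dA | SAS; A -> R | j | Sj | dS | dSR; R -> S | RS | jj | RRS

Nullable set: {A, R}.
S -> SAS: A nullable, giving SAS | SS.
S -> dA: A nullable, giving d | dA.
A -> R: R nullable, giving R.
A -> dSR: R nullable, giving dS | dSR.
Drop R -> λ.
R -> RRS: R, R nullable, giving RRS | RS | S.
Unchanged (no nullable symbols): S -> d; A -> Sj; A -> j; R -> jj.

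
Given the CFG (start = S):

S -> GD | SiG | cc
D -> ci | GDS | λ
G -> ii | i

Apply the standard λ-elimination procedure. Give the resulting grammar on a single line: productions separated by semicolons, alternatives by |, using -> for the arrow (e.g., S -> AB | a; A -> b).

Nullable set: {D}.
S -> GD: D nullable, giving G | GD.
Drop D -> λ.
D -> GDS: D nullable, giving GDS | GS.
Unchanged (no nullable symbols): S -> SiG; S -> cc; D -> ci; G -> i; G -> ii.

S -> G | GD | cc | SiG; D -> GS | ci | GDS; G -> i | ii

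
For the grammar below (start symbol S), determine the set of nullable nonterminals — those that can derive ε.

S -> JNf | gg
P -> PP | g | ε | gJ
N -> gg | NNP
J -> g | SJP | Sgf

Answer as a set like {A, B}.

{P}

Directly nullable (have an ε-rule): {P}.
Not nullable: J, N, S — each has a terminal in every rule's right-hand side or depends on a non-nullable symbol.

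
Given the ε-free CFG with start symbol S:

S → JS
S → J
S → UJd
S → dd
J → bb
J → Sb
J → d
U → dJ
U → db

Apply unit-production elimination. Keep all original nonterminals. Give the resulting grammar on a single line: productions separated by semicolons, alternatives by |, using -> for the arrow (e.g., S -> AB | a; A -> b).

Unit productions: S->J.
Unit pairs (A ⇒* B via units): (S,J).
S: inherits non-unit rules of {J, S} → JS | Sb | UJd | bb | d | dd.
J: inherits non-unit rules of {J} → Sb | bb | d.
U: inherits non-unit rules of {U} → dJ | db.

S -> d | JS | Sb | bb | dd | UJd; J -> d | Sb | bb; U -> dJ | db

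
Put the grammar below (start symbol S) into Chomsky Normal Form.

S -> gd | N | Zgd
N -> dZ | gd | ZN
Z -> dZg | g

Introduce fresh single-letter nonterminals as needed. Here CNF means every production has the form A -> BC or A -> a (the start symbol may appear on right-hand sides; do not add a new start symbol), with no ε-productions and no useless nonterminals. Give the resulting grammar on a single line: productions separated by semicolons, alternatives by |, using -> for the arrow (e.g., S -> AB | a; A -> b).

S -> AZ | BA | ZC | ZN; A -> d; B -> g; C -> BA; D -> ZB; N -> AZ | BA | ZN; Z -> g | AD

No ε-productions.
After unit-elimination: S -> ZN | dZ | gd | Zgd; N -> ZN | dZ | gd; Z -> g | dZg.
TERM: introduce A -> d, B -> g and substitute in every rule of length ≥2.
BIN: S -> ZBA becomes S -> ZC, C -> BA; Z -> AZB becomes Z -> AD, D -> ZB.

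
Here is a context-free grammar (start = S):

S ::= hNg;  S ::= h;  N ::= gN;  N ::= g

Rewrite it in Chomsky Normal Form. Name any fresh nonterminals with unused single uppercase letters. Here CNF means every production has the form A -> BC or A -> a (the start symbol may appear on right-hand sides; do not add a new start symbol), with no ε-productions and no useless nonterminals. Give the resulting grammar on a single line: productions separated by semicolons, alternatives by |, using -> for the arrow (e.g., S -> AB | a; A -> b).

S -> h | BC; A -> g; B -> h; C -> NA; N -> g | AN

No ε-productions.
No unit productions to eliminate.
TERM: introduce A -> g, B -> h and substitute in every rule of length ≥2.
BIN: S -> BNA becomes S -> BC, C -> NA.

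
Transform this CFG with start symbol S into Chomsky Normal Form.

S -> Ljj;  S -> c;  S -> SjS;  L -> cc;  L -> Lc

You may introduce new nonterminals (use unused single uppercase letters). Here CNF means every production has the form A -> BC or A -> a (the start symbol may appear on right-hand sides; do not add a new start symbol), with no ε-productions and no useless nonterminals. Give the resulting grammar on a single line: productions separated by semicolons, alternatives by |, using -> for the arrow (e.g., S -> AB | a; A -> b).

No ε-productions.
No unit productions to eliminate.
TERM: introduce A -> c, B -> j and substitute in every rule of length ≥2.
BIN: S -> LBB becomes S -> LC, C -> BB; S -> SBS becomes S -> SD, D -> BS.

S -> c | LC | SD; A -> c; B -> j; C -> BB; D -> BS; L -> AA | LA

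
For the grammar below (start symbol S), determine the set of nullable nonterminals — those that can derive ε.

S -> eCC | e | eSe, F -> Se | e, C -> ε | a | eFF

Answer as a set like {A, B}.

Directly nullable (have an ε-rule): {C}.
Not nullable: F, S — each has a terminal in every rule's right-hand side or depends on a non-nullable symbol.

{C}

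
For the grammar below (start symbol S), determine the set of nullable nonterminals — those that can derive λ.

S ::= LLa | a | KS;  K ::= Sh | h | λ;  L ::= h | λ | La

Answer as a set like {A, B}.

{K, L}

Directly nullable (have an ε-rule): {K, L}.
Not nullable: S — each has a terminal in every rule's right-hand side or depends on a non-nullable symbol.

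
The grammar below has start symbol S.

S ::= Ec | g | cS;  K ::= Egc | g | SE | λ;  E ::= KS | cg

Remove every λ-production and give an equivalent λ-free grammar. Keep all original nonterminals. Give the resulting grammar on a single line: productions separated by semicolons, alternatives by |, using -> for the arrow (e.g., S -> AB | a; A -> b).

Nullable set: {K}.
E -> KS: K nullable, giving KS | S.
Drop K -> λ.
Unchanged (no nullable symbols): S -> Ec; S -> cS; S -> g; E -> cg; K -> Egc; K -> SE; K -> g.

S -> g | Ec | cS; E -> S | KS | cg; K -> g | SE | Egc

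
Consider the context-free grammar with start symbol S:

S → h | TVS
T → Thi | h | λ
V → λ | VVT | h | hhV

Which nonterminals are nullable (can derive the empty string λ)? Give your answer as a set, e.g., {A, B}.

{T, V}

Directly nullable (have an ε-rule): {T, V}.
Not nullable: S — each has a terminal in every rule's right-hand side or depends on a non-nullable symbol.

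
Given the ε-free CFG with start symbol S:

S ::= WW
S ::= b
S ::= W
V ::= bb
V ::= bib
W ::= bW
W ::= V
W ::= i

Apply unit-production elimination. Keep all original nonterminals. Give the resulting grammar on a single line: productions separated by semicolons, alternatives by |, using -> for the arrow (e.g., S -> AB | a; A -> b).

S -> b | i | WW | bW | bb | bib; V -> bb | bib; W -> i | bW | bb | bib

Unit productions: S->W, W->V.
Unit pairs (A ⇒* B via units): (S,V), (S,W), (W,V).
S: inherits non-unit rules of {S, V, W} → WW | b | bW | bb | bib | i.
V: inherits non-unit rules of {V} → bb | bib.
W: inherits non-unit rules of {V, W} → bW | bb | bib | i.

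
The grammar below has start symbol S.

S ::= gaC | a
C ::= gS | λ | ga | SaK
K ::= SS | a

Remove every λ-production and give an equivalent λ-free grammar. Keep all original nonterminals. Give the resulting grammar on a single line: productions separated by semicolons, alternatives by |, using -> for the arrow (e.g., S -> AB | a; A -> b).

S -> a | ga | gaC; C -> gS | ga | SaK; K -> a | SS

Nullable set: {C}.
S -> gaC: C nullable, giving ga | gaC.
Drop C -> λ.
Unchanged (no nullable symbols): S -> a; C -> SaK; C -> gS; C -> ga; K -> SS; K -> a.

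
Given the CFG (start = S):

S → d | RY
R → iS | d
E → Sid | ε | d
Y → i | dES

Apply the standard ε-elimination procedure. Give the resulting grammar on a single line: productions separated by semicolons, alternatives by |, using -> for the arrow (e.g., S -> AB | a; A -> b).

S -> d | RY; E -> d | Sid; R -> d | iS; Y -> i | dS | dES

Nullable set: {E}.
Drop E -> ε.
Y -> dES: E nullable, giving dES | dS.
Unchanged (no nullable symbols): S -> RY; S -> d; E -> Sid; E -> d; R -> d; R -> iS; Y -> i.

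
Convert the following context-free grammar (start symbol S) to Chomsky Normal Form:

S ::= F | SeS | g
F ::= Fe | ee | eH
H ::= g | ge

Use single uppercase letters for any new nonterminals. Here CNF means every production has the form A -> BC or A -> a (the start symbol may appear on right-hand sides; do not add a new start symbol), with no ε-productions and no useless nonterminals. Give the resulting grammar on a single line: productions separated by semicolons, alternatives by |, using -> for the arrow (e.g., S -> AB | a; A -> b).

S -> g | AA | AH | FA | SC; A -> e; B -> g; C -> AS; F -> AA | AH | FA; H -> g | BA

No ε-productions.
After unit-elimination: S -> g | Fe | eH | ee | SeS; F -> Fe | eH | ee; H -> g | ge.
TERM: introduce A -> e, B -> g and substitute in every rule of length ≥2.
BIN: S -> SAS becomes S -> SC, C -> AS.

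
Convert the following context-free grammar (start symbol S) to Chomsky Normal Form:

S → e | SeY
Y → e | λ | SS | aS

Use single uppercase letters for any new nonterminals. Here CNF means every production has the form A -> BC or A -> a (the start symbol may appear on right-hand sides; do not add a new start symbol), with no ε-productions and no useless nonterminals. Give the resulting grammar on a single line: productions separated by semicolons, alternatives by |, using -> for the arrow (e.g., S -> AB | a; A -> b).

Nullable: {Y}; after ε-elimination: S -> e | Se | SeY; Y -> e | SS | aS.
No unit productions to eliminate.
TERM: introduce B -> a, A -> e and substitute in every rule of length ≥2.
BIN: S -> SAY becomes S -> SC, C -> AY.

S -> e | SA | SC; A -> e; B -> a; C -> AY; Y -> e | BS | SS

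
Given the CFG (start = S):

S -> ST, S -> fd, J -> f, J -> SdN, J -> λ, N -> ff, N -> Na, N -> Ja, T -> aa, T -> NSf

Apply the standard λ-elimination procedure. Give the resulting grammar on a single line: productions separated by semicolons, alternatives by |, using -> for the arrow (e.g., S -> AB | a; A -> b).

Nullable set: {J}.
Drop J -> λ.
N -> Ja: J nullable, giving Ja | a.
Unchanged (no nullable symbols): S -> ST; S -> fd; J -> SdN; J -> f; N -> Na; N -> ff; T -> NSf; T -> aa.

S -> ST | fd; J -> f | SdN; N -> a | Ja | Na | ff; T -> aa | NSf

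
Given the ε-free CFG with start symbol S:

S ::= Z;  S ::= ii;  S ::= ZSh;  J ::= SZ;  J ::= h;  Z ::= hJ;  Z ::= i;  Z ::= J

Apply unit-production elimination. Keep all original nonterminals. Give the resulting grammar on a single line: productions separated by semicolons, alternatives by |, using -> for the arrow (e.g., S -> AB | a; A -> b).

S -> h | i | SZ | hJ | ii | ZSh; J -> h | SZ; Z -> h | i | SZ | hJ

Unit productions: S->Z, Z->J.
Unit pairs (A ⇒* B via units): (S,J), (S,Z), (Z,J).
S: inherits non-unit rules of {J, S, Z} → SZ | ZSh | h | hJ | i | ii.
J: inherits non-unit rules of {J} → SZ | h.
Z: inherits non-unit rules of {J, Z} → SZ | h | hJ | i.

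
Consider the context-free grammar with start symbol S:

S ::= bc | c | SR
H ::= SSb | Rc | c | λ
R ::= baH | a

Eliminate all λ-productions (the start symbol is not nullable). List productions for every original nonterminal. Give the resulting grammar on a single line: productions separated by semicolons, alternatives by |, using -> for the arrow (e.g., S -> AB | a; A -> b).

Nullable set: {H}.
Drop H -> λ.
R -> baH: H nullable, giving ba | baH.
Unchanged (no nullable symbols): S -> SR; S -> bc; S -> c; H -> Rc; H -> SSb; H -> c; R -> a.

S -> c | SR | bc; H -> c | Rc | SSb; R -> a | ba | baH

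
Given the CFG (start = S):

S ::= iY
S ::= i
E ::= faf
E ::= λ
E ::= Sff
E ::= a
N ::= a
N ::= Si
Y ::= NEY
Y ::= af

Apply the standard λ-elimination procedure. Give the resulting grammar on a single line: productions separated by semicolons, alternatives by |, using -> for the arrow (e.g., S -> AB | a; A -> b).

S -> i | iY; E -> a | Sff | faf; N -> a | Si; Y -> NY | af | NEY

Nullable set: {E}.
Drop E -> λ.
Y -> NEY: E nullable, giving NEY | NY.
Unchanged (no nullable symbols): S -> i; S -> iY; E -> Sff; E -> a; E -> faf; N -> Si; N -> a; Y -> af.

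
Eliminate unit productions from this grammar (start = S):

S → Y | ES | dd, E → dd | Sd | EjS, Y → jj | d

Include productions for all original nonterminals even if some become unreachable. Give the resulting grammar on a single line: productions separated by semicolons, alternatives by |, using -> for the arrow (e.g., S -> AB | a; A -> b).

S -> d | ES | dd | jj; E -> Sd | dd | EjS; Y -> d | jj

Unit productions: S->Y.
Unit pairs (A ⇒* B via units): (S,Y).
S: inherits non-unit rules of {S, Y} → ES | d | dd | jj.
E: inherits non-unit rules of {E} → EjS | Sd | dd.
Y: inherits non-unit rules of {Y} → d | jj.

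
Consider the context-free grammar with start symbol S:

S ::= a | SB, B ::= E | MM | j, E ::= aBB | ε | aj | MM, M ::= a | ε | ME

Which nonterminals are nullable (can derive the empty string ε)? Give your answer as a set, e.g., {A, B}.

{B, E, M}

Directly nullable (have an ε-rule): {E, M}.
B is nullable via B -> E (every symbol on the right is already known nullable).
Not nullable: S — each has a terminal in every rule's right-hand side or depends on a non-nullable symbol.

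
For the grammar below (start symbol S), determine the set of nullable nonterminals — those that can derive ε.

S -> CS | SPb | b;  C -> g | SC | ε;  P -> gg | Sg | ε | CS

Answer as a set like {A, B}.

Directly nullable (have an ε-rule): {C, P}.
Not nullable: S — each has a terminal in every rule's right-hand side or depends on a non-nullable symbol.

{C, P}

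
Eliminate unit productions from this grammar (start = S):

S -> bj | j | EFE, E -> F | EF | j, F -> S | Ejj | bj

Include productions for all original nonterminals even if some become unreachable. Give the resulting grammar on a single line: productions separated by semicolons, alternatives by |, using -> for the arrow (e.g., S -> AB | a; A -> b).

S -> j | bj | EFE; E -> j | EF | bj | EFE | Ejj; F -> j | bj | EFE | Ejj

Unit productions: E->F, F->S.
Unit pairs (A ⇒* B via units): (E,F), (E,S), (F,S).
S: inherits non-unit rules of {S} → EFE | bj | j.
E: inherits non-unit rules of {E, F, S} → EF | EFE | Ejj | bj | j.
F: inherits non-unit rules of {F, S} → EFE | Ejj | bj | j.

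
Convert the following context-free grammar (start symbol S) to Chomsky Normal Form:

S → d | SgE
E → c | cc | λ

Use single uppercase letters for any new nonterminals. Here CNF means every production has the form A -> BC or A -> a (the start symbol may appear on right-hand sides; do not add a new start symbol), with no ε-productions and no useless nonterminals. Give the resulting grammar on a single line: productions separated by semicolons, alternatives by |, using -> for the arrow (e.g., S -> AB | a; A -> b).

Nullable: {E}; after ε-elimination: S -> d | Sg | SgE; E -> c | cc.
No unit productions to eliminate.
TERM: introduce A -> c, B -> g and substitute in every rule of length ≥2.
BIN: S -> SBE becomes S -> SC, C -> BE.

S -> d | SB | SC; A -> c; B -> g; C -> BE; E -> c | AA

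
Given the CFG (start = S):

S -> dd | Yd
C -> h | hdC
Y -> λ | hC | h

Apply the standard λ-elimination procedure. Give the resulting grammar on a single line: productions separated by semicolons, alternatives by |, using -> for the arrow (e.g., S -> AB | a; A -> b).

S -> d | Yd | dd; C -> h | hdC; Y -> h | hC

Nullable set: {Y}.
S -> Yd: Y nullable, giving Yd | d.
Drop Y -> λ.
Unchanged (no nullable symbols): S -> dd; C -> h; C -> hdC; Y -> h; Y -> hC.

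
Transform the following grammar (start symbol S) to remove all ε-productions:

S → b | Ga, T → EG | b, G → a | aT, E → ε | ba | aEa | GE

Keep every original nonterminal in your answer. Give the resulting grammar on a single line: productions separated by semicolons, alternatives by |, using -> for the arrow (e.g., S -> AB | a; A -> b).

S -> b | Ga; E -> G | GE | aa | ba | aEa; G -> a | aT; T -> G | b | EG

Nullable set: {E}.
Drop E -> ε.
E -> GE: E nullable, giving G | GE.
E -> aEa: E nullable, giving aEa | aa.
T -> EG: E nullable, giving EG | G.
Unchanged (no nullable symbols): S -> Ga; S -> b; E -> ba; G -> a; G -> aT; T -> b.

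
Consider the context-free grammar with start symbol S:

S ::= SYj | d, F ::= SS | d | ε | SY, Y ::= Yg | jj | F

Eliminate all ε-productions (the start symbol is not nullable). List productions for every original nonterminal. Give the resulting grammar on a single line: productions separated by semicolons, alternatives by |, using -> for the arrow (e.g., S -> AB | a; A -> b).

S -> d | Sj | SYj; F -> S | d | SS | SY; Y -> F | g | Yg | jj

Nullable set: {F, Y}.
S -> SYj: Y nullable, giving SYj | Sj.
Drop F -> ε.
F -> SY: Y nullable, giving S | SY.
Y -> F: F nullable, giving F.
Y -> Yg: Y nullable, giving Yg | g.
Unchanged (no nullable symbols): S -> d; F -> SS; F -> d; Y -> jj.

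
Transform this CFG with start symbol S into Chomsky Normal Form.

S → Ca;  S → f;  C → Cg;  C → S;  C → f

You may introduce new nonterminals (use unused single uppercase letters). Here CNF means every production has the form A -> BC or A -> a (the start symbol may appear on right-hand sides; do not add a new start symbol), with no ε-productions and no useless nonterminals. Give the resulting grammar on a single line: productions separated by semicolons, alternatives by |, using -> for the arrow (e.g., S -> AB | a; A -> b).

S -> f | CA; A -> a; B -> g; C -> f | CA | CB

No ε-productions.
After unit-elimination: S -> f | Ca; C -> f | Ca | Cg.
TERM: introduce A -> a, B -> g and substitute in every rule of length ≥2.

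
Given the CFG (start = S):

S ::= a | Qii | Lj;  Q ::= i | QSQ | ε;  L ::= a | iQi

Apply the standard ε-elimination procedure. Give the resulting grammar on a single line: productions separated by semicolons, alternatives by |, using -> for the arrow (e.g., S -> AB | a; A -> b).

S -> a | Lj | ii | Qii; L -> a | ii | iQi; Q -> S | i | QS | SQ | QSQ

Nullable set: {Q}.
S -> Qii: Q nullable, giving Qii | ii.
L -> iQi: Q nullable, giving iQi | ii.
Drop Q -> ε.
Q -> QSQ: Q, Q nullable, giving QS | QSQ | S | SQ.
Unchanged (no nullable symbols): S -> Lj; S -> a; L -> a; Q -> i.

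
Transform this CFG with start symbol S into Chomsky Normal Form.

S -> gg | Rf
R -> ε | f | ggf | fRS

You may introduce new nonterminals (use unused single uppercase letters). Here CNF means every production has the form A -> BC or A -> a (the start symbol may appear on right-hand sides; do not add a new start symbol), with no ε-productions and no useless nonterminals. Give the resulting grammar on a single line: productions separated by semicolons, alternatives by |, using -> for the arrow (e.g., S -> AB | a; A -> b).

S -> f | BB | RA; A -> f; B -> g; C -> RS; D -> BA; R -> f | AC | AS | BD

Nullable: {R}; after ε-elimination: S -> f | Rf | gg; R -> f | fS | fRS | ggf.
No unit productions to eliminate.
TERM: introduce A -> f, B -> g and substitute in every rule of length ≥2.
BIN: R -> ARS becomes R -> AC, C -> RS; R -> BBA becomes R -> BD, D -> BA.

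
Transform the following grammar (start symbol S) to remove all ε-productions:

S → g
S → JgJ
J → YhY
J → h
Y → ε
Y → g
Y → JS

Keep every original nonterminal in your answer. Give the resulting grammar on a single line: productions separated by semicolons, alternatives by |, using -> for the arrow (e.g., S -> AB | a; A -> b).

S -> g | JgJ; J -> h | Yh | hY | YhY; Y -> g | JS

Nullable set: {Y}.
J -> YhY: Y, Y nullable, giving Yh | YhY | h | hY.
Drop Y -> ε.
Unchanged (no nullable symbols): S -> JgJ; S -> g; J -> h; Y -> JS; Y -> g.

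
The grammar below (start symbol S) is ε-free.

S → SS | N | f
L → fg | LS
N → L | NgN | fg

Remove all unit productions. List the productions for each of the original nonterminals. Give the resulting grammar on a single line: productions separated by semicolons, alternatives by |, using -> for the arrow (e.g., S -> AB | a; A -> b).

Unit productions: N->L, S->N.
Unit pairs (A ⇒* B via units): (N,L), (S,L), (S,N).
S: inherits non-unit rules of {L, N, S} → LS | NgN | SS | f | fg.
L: inherits non-unit rules of {L} → LS | fg.
N: inherits non-unit rules of {L, N} → LS | NgN | fg.

S -> f | LS | SS | fg | NgN; L -> LS | fg; N -> LS | fg | NgN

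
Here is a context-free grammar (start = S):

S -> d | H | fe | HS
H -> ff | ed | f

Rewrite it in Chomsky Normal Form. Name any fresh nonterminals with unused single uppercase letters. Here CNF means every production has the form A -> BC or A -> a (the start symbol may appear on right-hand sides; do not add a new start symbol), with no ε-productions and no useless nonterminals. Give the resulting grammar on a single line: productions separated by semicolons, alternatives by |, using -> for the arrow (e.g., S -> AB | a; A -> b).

S -> d | f | AB | CA | CC | HS; A -> e; B -> d; C -> f; H -> f | AB | CC

No ε-productions.
After unit-elimination: S -> d | f | HS | ed | fe | ff; H -> f | ed | ff.
TERM: introduce B -> d, A -> e, C -> f and substitute in every rule of length ≥2.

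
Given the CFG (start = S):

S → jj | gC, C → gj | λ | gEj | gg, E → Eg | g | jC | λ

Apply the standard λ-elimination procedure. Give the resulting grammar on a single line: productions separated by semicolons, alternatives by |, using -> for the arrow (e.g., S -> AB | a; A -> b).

S -> g | gC | jj; C -> gg | gj | gEj; E -> g | j | Eg | jC

Nullable set: {C, E}.
S -> gC: C nullable, giving g | gC.
Drop C -> λ.
C -> gEj: E nullable, giving gEj | gj.
Drop E -> λ.
E -> Eg: E nullable, giving Eg | g.
E -> jC: C nullable, giving j | jC.
Unchanged (no nullable symbols): S -> jj; C -> gg; C -> gj; E -> g.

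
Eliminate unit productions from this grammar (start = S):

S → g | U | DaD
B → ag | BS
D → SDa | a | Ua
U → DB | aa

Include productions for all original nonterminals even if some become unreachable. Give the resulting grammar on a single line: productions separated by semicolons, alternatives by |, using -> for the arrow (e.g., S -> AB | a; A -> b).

Unit productions: S->U.
Unit pairs (A ⇒* B via units): (S,U).
S: inherits non-unit rules of {S, U} → DB | DaD | aa | g.
B: inherits non-unit rules of {B} → BS | ag.
D: inherits non-unit rules of {D} → SDa | Ua | a.
U: inherits non-unit rules of {U} → DB | aa.

S -> g | DB | aa | DaD; B -> BS | ag; D -> a | Ua | SDa; U -> DB | aa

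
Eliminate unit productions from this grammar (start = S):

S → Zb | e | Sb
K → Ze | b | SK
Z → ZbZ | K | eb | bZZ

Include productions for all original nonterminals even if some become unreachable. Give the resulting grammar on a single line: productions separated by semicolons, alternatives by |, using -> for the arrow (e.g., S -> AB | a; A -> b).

S -> e | Sb | Zb; K -> b | SK | Ze; Z -> b | SK | Ze | eb | ZbZ | bZZ

Unit productions: Z->K.
Unit pairs (A ⇒* B via units): (Z,K).
S: inherits non-unit rules of {S} → Sb | Zb | e.
K: inherits non-unit rules of {K} → SK | Ze | b.
Z: inherits non-unit rules of {K, Z} → SK | ZbZ | Ze | b | bZZ | eb.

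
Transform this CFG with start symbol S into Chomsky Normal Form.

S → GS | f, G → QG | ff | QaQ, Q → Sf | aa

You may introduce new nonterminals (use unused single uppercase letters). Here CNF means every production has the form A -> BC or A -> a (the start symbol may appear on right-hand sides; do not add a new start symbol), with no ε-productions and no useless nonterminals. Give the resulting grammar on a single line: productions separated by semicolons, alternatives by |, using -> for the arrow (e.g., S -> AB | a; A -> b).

S -> f | GS; A -> a; B -> f; C -> AQ; G -> BB | QC | QG; Q -> AA | SB

No ε-productions.
No unit productions to eliminate.
TERM: introduce A -> a, B -> f and substitute in every rule of length ≥2.
BIN: G -> QAQ becomes G -> QC, C -> AQ.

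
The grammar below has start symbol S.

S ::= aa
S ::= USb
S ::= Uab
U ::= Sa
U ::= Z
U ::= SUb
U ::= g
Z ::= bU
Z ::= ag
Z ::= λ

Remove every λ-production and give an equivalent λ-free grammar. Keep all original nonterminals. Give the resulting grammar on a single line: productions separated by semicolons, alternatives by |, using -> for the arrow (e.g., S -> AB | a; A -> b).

S -> Sb | aa | ab | USb | Uab; U -> Z | g | Sa | Sb | SUb; Z -> b | ag | bU

Nullable set: {U, Z}.
S -> USb: U nullable, giving Sb | USb.
S -> Uab: U nullable, giving Uab | ab.
U -> SUb: U nullable, giving SUb | Sb.
U -> Z: Z nullable, giving Z.
Drop Z -> λ.
Z -> bU: U nullable, giving b | bU.
Unchanged (no nullable symbols): S -> aa; U -> Sa; U -> g; Z -> ag.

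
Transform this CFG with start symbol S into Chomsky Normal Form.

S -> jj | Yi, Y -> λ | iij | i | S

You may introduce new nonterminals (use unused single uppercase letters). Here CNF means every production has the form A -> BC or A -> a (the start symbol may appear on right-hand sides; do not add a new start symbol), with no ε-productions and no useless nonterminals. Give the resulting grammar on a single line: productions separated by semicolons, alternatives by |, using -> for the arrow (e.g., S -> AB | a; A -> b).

S -> i | BB | YA; A -> i; B -> j; C -> AB; Y -> i | AC | BB | YA

Nullable: {Y}; after ε-elimination: S -> i | Yi | jj; Y -> S | i | iij.
After unit-elimination: S -> i | Yi | jj; Y -> i | Yi | jj | iij.
TERM: introduce A -> i, B -> j and substitute in every rule of length ≥2.
BIN: Y -> AAB becomes Y -> AC, C -> AB.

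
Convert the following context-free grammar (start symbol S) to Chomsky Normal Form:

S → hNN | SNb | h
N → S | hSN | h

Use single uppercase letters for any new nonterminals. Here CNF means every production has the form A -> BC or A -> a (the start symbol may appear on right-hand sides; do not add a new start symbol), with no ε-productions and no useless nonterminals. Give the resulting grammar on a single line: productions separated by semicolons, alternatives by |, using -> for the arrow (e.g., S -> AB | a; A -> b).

No ε-productions.
After unit-elimination: S -> h | SNb | hNN; N -> h | SNb | hNN | hSN.
TERM: introduce A -> b, B -> h and substitute in every rule of length ≥2.
BIN: N -> BNN becomes N -> BC, C -> NN; N -> BSN becomes N -> BD, D -> SN; N -> SNA becomes N -> SE, E -> NA; S -> BNN becomes S -> BF, F -> NN; S -> SNA becomes S -> SG, G -> NA.

S -> h | BF | SG; A -> b; B -> h; C -> NN; D -> SN; E -> NA; F -> NN; G -> NA; N -> h | BC | BD | SE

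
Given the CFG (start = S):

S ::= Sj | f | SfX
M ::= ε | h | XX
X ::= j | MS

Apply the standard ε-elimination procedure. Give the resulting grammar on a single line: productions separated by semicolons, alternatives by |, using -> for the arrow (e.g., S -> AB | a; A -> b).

S -> f | Sj | SfX; M -> h | XX; X -> S | j | MS

Nullable set: {M}.
Drop M -> ε.
X -> MS: M nullable, giving MS | S.
Unchanged (no nullable symbols): S -> SfX; S -> Sj; S -> f; M -> XX; M -> h; X -> j.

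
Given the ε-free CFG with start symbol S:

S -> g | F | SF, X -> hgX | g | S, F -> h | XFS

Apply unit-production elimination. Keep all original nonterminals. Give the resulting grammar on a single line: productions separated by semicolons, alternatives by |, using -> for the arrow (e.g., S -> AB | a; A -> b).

Unit productions: S->F, X->S.
Unit pairs (A ⇒* B via units): (S,F), (X,F), (X,S).
S: inherits non-unit rules of {F, S} → SF | XFS | g | h.
F: inherits non-unit rules of {F} → XFS | h.
X: inherits non-unit rules of {F, S, X} → SF | XFS | g | h | hgX.

S -> g | h | SF | XFS; F -> h | XFS; X -> g | h | SF | XFS | hgX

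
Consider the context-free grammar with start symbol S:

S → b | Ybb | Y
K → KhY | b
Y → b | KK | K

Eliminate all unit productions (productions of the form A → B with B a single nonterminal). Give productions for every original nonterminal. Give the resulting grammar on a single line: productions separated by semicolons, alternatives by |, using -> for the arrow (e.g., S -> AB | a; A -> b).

S -> b | KK | KhY | Ybb; K -> b | KhY; Y -> b | KK | KhY

Unit productions: S->Y, Y->K.
Unit pairs (A ⇒* B via units): (S,K), (S,Y), (Y,K).
S: inherits non-unit rules of {K, S, Y} → KK | KhY | Ybb | b.
K: inherits non-unit rules of {K} → KhY | b.
Y: inherits non-unit rules of {K, Y} → KK | KhY | b.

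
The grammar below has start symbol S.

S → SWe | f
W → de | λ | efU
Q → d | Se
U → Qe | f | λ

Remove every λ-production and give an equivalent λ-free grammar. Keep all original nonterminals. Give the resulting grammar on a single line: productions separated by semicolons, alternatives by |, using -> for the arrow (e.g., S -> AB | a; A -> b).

Nullable set: {U, W}.
S -> SWe: W nullable, giving SWe | Se.
Drop U -> λ.
Drop W -> λ.
W -> efU: U nullable, giving ef | efU.
Unchanged (no nullable symbols): S -> f; Q -> Se; Q -> d; U -> Qe; U -> f; W -> de.

S -> f | Se | SWe; Q -> d | Se; U -> f | Qe; W -> de | ef | efU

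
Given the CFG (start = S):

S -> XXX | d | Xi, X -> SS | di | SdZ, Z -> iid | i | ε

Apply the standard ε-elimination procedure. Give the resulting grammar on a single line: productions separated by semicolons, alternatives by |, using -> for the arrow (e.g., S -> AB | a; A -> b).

Nullable set: {Z}.
X -> SdZ: Z nullable, giving Sd | SdZ.
Drop Z -> ε.
Unchanged (no nullable symbols): S -> XXX; S -> Xi; S -> d; X -> SS; X -> di; Z -> i; Z -> iid.

S -> d | Xi | XXX; X -> SS | Sd | di | SdZ; Z -> i | iid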